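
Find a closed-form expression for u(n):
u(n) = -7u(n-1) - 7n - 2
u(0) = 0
First-order linear with linear forcing.
Homogeneous solution: u_h(n) = A·(-7)^n.
Try particular u_p(n) = pn + q. Substituting:
  pn + q = -7(p(n-1) + q) - 7n - 2.
Matching the n-coefficient: p = -7p - 7 ⇒ p = - \frac{7}{8}.
Matching constants: q = 7p - 7q - 2 ⇒ q = - \frac{65}{64}.
General: u(n) = A·(-7)^n - \frac{7 n}{8} - \frac{65}{64}.
Apply u(0) = 0: A - \frac{65}{64} = 0 ⇒ A = \frac{65}{64}.
So u(n) = \frac{65 \left(-7\right)^{n}}{64} - \frac{7 n}{8} - \frac{65}{64}.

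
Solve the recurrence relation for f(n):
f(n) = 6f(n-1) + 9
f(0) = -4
First-order linear non-homogeneous.
Homogeneous solution: f_h(n) = A·(6)^n.
Try constant particular solution f_p = K: K = 6K + 9 ⇒ K = - \frac{9}{5}.
General: f(n) = A·(6)^n - \frac{9}{5}.
Apply f(0) = -4: A - \frac{9}{5} = -4 ⇒ A = - \frac{11}{5}.
So f(n) = - \frac{11 \cdot 6^{n}}{5} - \frac{9}{5}.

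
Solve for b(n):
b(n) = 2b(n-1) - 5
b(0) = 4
First-order linear non-homogeneous.
Homogeneous solution: b_h(n) = A·(2)^n.
Try constant particular solution b_p = K: K = 2K - 5 ⇒ K = 5.
General: b(n) = A·(2)^n + 5.
Apply b(0) = 4: A + 5 = 4 ⇒ A = -1.
So b(n) = 5 - 2^{n}.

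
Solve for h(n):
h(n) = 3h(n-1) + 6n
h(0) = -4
First-order linear with linear forcing.
Homogeneous solution: h_h(n) = A·(3)^n.
Try particular h_p(n) = pn + q. Substituting:
  pn + q = 3(p(n-1) + q) + 6n.
Matching the n-coefficient: p = 3p + 6 ⇒ p = -3.
Matching constants: q = -3p + 3q ⇒ q = - \frac{9}{2}.
General: h(n) = A·(3)^n - 3 n - \frac{9}{2}.
Apply h(0) = -4: A - \frac{9}{2} = -4 ⇒ A = \frac{1}{2}.
So h(n) = \frac{3^{n}}{2} - 3 n - \frac{9}{2}.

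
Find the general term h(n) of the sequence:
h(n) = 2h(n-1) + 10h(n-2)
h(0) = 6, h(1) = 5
Characteristic equation: x² - 2x - 10 = 0.
Discriminant Δ = (2)² + 4·(10) = 44.
Roots r₁,₂ = (2 ± √44)/2, so r₁ = 1 + \sqrt{11}, r₂ = 1 - \sqrt{11}.
General solution: h(n) = A·r₁^n + B·r₂^n.
From the initial conditions, A + B = 6 and r₁A + r₂B = 5.
Since r₁ - r₂ = √44: A = (5 - (6)r₂)/√44 = 3 - \frac{\sqrt{11}}{22}, and B = 6 - A = \frac{\sqrt{11}}{22} + 3.
So h(n) = \left(3 - \frac{\sqrt{11}}{22}\right)\left(1 + \sqrt{11}\right)^n + \left(\frac{\sqrt{11}}{22} + 3\right)\left(1 - \sqrt{11}\right)^n.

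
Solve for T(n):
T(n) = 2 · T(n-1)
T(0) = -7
Pure geometric recurrence with ratio 2.
By induction T(n) = T(0) · (2)^n = - 7 \cdot 2^{n}.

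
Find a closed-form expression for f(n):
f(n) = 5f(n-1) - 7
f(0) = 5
First-order linear non-homogeneous.
Homogeneous solution: f_h(n) = A·(5)^n.
Try constant particular solution f_p = K: K = 5K - 7 ⇒ K = \frac{7}{4}.
General: f(n) = A·(5)^n + \frac{7}{4}.
Apply f(0) = 5: A + \frac{7}{4} = 5 ⇒ A = \frac{13}{4}.
So f(n) = \frac{13 \cdot 5^{n}}{4} + \frac{7}{4}.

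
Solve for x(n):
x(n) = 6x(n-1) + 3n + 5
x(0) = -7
First-order linear with linear forcing.
Homogeneous solution: x_h(n) = A·(6)^n.
Try particular x_p(n) = pn + q. Substituting:
  pn + q = 6(p(n-1) + q) + 3n + 5.
Matching the n-coefficient: p = 6p + 3 ⇒ p = - \frac{3}{5}.
Matching constants: q = -6p + 6q + 5 ⇒ q = - \frac{43}{25}.
General: x(n) = A·(6)^n - \frac{3 n}{5} - \frac{43}{25}.
Apply x(0) = -7: A - \frac{43}{25} = -7 ⇒ A = - \frac{132}{25}.
So x(n) = - \frac{132 \cdot 6^{n}}{25} - \frac{3 n}{5} - \frac{43}{25}.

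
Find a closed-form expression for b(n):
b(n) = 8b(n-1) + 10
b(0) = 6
First-order linear non-homogeneous.
Homogeneous solution: b_h(n) = A·(8)^n.
Try constant particular solution b_p = K: K = 8K + 10 ⇒ K = - \frac{10}{7}.
General: b(n) = A·(8)^n - \frac{10}{7}.
Apply b(0) = 6: A - \frac{10}{7} = 6 ⇒ A = \frac{52}{7}.
So b(n) = \frac{52 \cdot 8^{n}}{7} - \frac{10}{7}.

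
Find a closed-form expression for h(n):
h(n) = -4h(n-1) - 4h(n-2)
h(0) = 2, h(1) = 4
Characteristic equation: x² + 4x + 4 = 0, which is (x - (-2))².
Repeated root r = -2.
General solution: h(n) = (A + Bn)·(-2)^n.
From h(0) = 2: A = 2.
From h(1) = 4: (A + B)·(-2) = 4 ⇒ B = -4.
So h(n) = \left(2 - 4 n\right) \cdot (-2)^n.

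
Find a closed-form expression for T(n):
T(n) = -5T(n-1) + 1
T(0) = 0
First-order linear non-homogeneous.
Homogeneous solution: T_h(n) = A·(-5)^n.
Try constant particular solution T_p = K: K = -5K + 1 ⇒ K = \frac{1}{6}.
General: T(n) = A·(-5)^n + \frac{1}{6}.
Apply T(0) = 0: A + \frac{1}{6} = 0 ⇒ A = - \frac{1}{6}.
So T(n) = \frac{1}{6} - \frac{\left(-5\right)^{n}}{6}.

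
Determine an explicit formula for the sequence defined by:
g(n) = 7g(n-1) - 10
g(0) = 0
First-order linear non-homogeneous.
Homogeneous solution: g_h(n) = A·(7)^n.
Try constant particular solution g_p = K: K = 7K - 10 ⇒ K = \frac{5}{3}.
General: g(n) = A·(7)^n + \frac{5}{3}.
Apply g(0) = 0: A + \frac{5}{3} = 0 ⇒ A = - \frac{5}{3}.
So g(n) = \frac{5}{3} - \frac{5 \cdot 7^{n}}{3}.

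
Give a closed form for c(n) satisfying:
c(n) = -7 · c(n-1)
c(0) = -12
Pure geometric recurrence with ratio -7.
By induction c(n) = c(0) · (-7)^n = - 12 \left(-7\right)^{n}.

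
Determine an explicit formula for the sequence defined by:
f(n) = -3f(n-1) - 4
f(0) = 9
First-order linear non-homogeneous.
Homogeneous solution: f_h(n) = A·(-3)^n.
Try constant particular solution f_p = K: K = -3K - 4 ⇒ K = -1.
General: f(n) = A·(-3)^n - 1.
Apply f(0) = 9: A - 1 = 9 ⇒ A = 10.
So f(n) = 10 \left(-3\right)^{n} - 1.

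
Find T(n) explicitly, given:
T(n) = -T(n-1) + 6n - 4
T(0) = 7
First-order linear with linear forcing.
Homogeneous solution: T_h(n) = A·(-1)^n.
Try particular T_p(n) = pn + q. Substituting:
  pn + q = -(p(n-1) + q) + 6n - 4.
Matching the n-coefficient: p = -p + 6 ⇒ p = 3.
Matching constants: q = p - q - 4 ⇒ q = - \frac{1}{2}.
General: T(n) = A·(-1)^n + 3 n - \frac{1}{2}.
Apply T(0) = 7: A - \frac{1}{2} = 7 ⇒ A = \frac{15}{2}.
So T(n) = \frac{15 \left(-1\right)^{n}}{2} + 3 n - \frac{1}{2}.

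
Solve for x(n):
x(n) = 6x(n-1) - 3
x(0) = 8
First-order linear non-homogeneous.
Homogeneous solution: x_h(n) = A·(6)^n.
Try constant particular solution x_p = K: K = 6K - 3 ⇒ K = \frac{3}{5}.
General: x(n) = A·(6)^n + \frac{3}{5}.
Apply x(0) = 8: A + \frac{3}{5} = 8 ⇒ A = \frac{37}{5}.
So x(n) = \frac{37 \cdot 6^{n}}{5} + \frac{3}{5}.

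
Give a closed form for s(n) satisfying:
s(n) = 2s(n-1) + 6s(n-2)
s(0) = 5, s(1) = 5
Characteristic equation: x² - 2x - 6 = 0.
Discriminant Δ = (2)² + 4·(6) = 28.
Roots r₁,₂ = (2 ± √28)/2, so r₁ = 1 + \sqrt{7}, r₂ = 1 - \sqrt{7}.
General solution: s(n) = A·r₁^n + B·r₂^n.
From the initial conditions, A + B = 5 and r₁A + r₂B = 5.
Since r₁ - r₂ = √28: A = (5 - (5)r₂)/√28 = \frac{5}{2}, and B = 5 - A = \frac{5}{2}.
So s(n) = \left(\frac{5}{2}\right)\left(1 + \sqrt{7}\right)^n + \left(\frac{5}{2}\right)\left(1 - \sqrt{7}\right)^n.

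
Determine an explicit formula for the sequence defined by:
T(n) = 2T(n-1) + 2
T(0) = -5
First-order linear non-homogeneous.
Homogeneous solution: T_h(n) = A·(2)^n.
Try constant particular solution T_p = K: K = 2K + 2 ⇒ K = -2.
General: T(n) = A·(2)^n - 2.
Apply T(0) = -5: A - 2 = -5 ⇒ A = -3.
So T(n) = - 3 \cdot 2^{n} - 2.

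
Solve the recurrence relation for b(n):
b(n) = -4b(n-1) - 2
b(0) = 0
First-order linear non-homogeneous.
Homogeneous solution: b_h(n) = A·(-4)^n.
Try constant particular solution b_p = K: K = -4K - 2 ⇒ K = - \frac{2}{5}.
General: b(n) = A·(-4)^n - \frac{2}{5}.
Apply b(0) = 0: A - \frac{2}{5} = 0 ⇒ A = \frac{2}{5}.
So b(n) = \frac{2 \left(-4\right)^{n}}{5} - \frac{2}{5}.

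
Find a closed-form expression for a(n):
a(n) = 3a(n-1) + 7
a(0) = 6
First-order linear non-homogeneous.
Homogeneous solution: a_h(n) = A·(3)^n.
Try constant particular solution a_p = K: K = 3K + 7 ⇒ K = - \frac{7}{2}.
General: a(n) = A·(3)^n - \frac{7}{2}.
Apply a(0) = 6: A - \frac{7}{2} = 6 ⇒ A = \frac{19}{2}.
So a(n) = \frac{19 \cdot 3^{n}}{2} - \frac{7}{2}.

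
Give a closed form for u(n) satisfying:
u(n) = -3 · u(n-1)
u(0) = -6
Pure geometric recurrence with ratio -3.
By induction u(n) = u(0) · (-3)^n = - 6 \left(-3\right)^{n}.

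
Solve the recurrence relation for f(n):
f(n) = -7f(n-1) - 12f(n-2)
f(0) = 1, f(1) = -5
Characteristic equation: x² + 7x + 12 = 0, which factors as (x - (-4))(x - (-3)) = 0.
Roots r₁ = -4, r₂ = -3 (distinct).
General solution: f(n) = A·(-4)^n + B·(-3)^n.
From f(0) = 1: A + B = 1.
From f(1) = -5: -4A - 3B = -5.
Solving: A = 2, B = -1.
So f(n) = - \left(-3\right)^{n} + 2 \left(-4\right)^{n}.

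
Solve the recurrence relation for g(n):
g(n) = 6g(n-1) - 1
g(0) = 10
First-order linear non-homogeneous.
Homogeneous solution: g_h(n) = A·(6)^n.
Try constant particular solution g_p = K: K = 6K - 1 ⇒ K = \frac{1}{5}.
General: g(n) = A·(6)^n + \frac{1}{5}.
Apply g(0) = 10: A + \frac{1}{5} = 10 ⇒ A = \frac{49}{5}.
So g(n) = \frac{49 \cdot 6^{n}}{5} + \frac{1}{5}.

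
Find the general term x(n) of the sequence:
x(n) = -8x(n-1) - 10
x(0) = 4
First-order linear non-homogeneous.
Homogeneous solution: x_h(n) = A·(-8)^n.
Try constant particular solution x_p = K: K = -8K - 10 ⇒ K = - \frac{10}{9}.
General: x(n) = A·(-8)^n - \frac{10}{9}.
Apply x(0) = 4: A - \frac{10}{9} = 4 ⇒ A = \frac{46}{9}.
So x(n) = \frac{46 \left(-8\right)^{n}}{9} - \frac{10}{9}.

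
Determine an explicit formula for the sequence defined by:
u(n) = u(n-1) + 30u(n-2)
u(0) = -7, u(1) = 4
Characteristic equation: x² - x - 30 = 0, which factors as (x - (-5))(x - (6)) = 0.
Roots r₁ = -5, r₂ = 6 (distinct).
General solution: u(n) = A·(-5)^n + B·(6)^n.
From u(0) = -7: A + B = -7.
From u(1) = 4: -5A + 6B = 4.
Solving: A = - \frac{46}{11}, B = - \frac{31}{11}.
So u(n) = - \frac{46 \left(-5\right)^{n}}{11} - \frac{31 \cdot 6^{n}}{11}.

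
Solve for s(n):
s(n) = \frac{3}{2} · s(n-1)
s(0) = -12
Pure geometric recurrence with ratio \frac{3}{2}.
By induction s(n) = s(0) · (\frac{3}{2})^n = - 12 \left(\frac{3}{2}\right)^{n}.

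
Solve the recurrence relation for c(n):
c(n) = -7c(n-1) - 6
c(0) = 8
First-order linear non-homogeneous.
Homogeneous solution: c_h(n) = A·(-7)^n.
Try constant particular solution c_p = K: K = -7K - 6 ⇒ K = - \frac{3}{4}.
General: c(n) = A·(-7)^n - \frac{3}{4}.
Apply c(0) = 8: A - \frac{3}{4} = 8 ⇒ A = \frac{35}{4}.
So c(n) = \frac{35 \left(-7\right)^{n}}{4} - \frac{3}{4}.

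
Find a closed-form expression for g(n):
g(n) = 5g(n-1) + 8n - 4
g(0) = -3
First-order linear with linear forcing.
Homogeneous solution: g_h(n) = A·(5)^n.
Try particular g_p(n) = pn + q. Substituting:
  pn + q = 5(p(n-1) + q) + 8n - 4.
Matching the n-coefficient: p = 5p + 8 ⇒ p = -2.
Matching constants: q = -5p + 5q - 4 ⇒ q = - \frac{3}{2}.
General: g(n) = A·(5)^n - 2 n - \frac{3}{2}.
Apply g(0) = -3: A - \frac{3}{2} = -3 ⇒ A = - \frac{3}{2}.
So g(n) = - \frac{3 \cdot 5^{n}}{2} - 2 n - \frac{3}{2}.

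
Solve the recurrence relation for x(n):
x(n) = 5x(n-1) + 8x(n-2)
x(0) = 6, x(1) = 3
Characteristic equation: x² - 5x - 8 = 0.
Discriminant Δ = (5)² + 4·(8) = 57.
Roots r₁,₂ = (5 ± √57)/2, so r₁ = \frac{5}{2} + \frac{\sqrt{57}}{2}, r₂ = \frac{5}{2} - \frac{\sqrt{57}}{2}.
General solution: x(n) = A·r₁^n + B·r₂^n.
From the initial conditions, A + B = 6 and r₁A + r₂B = 3.
Since r₁ - r₂ = √57: A = (3 - (6)r₂)/√57 = 3 - \frac{4 \sqrt{57}}{19}, and B = 6 - A = \frac{4 \sqrt{57}}{19} + 3.
So x(n) = \left(3 - \frac{4 \sqrt{57}}{19}\right)\left(\frac{5}{2} + \frac{\sqrt{57}}{2}\right)^n + \left(\frac{4 \sqrt{57}}{19} + 3\right)\left(\frac{5}{2} - \frac{\sqrt{57}}{2}\right)^n.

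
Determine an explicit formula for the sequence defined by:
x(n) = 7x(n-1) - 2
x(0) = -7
First-order linear non-homogeneous.
Homogeneous solution: x_h(n) = A·(7)^n.
Try constant particular solution x_p = K: K = 7K - 2 ⇒ K = \frac{1}{3}.
General: x(n) = A·(7)^n + \frac{1}{3}.
Apply x(0) = -7: A + \frac{1}{3} = -7 ⇒ A = - \frac{22}{3}.
So x(n) = \frac{1}{3} - \frac{22 \cdot 7^{n}}{3}.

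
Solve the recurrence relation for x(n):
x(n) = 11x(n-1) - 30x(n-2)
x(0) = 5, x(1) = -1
Characteristic equation: x² - 11x + 30 = 0, which factors as (x - (6))(x - (5)) = 0.
Roots r₁ = 6, r₂ = 5 (distinct).
General solution: x(n) = A·(6)^n + B·(5)^n.
From x(0) = 5: A + B = 5.
From x(1) = -1: 6A + 5B = -1.
Solving: A = -26, B = 31.
So x(n) = 31 \cdot 5^{n} - 26 \cdot 6^{n}.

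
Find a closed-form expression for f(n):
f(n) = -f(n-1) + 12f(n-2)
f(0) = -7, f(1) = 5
Characteristic equation: x² + x - 12 = 0, which factors as (x - (3))(x - (-4)) = 0.
Roots r₁ = 3, r₂ = -4 (distinct).
General solution: f(n) = A·(3)^n + B·(-4)^n.
From f(0) = -7: A + B = -7.
From f(1) = 5: 3A - 4B = 5.
Solving: A = - \frac{23}{7}, B = - \frac{26}{7}.
So f(n) = - \frac{26 \left(-4\right)^{n}}{7} - \frac{23 \cdot 3^{n}}{7}.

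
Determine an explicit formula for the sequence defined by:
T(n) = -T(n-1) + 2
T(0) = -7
First-order linear non-homogeneous.
Homogeneous solution: T_h(n) = A·(-1)^n.
Try constant particular solution T_p = K: K = -K + 2 ⇒ K = 1.
General: T(n) = A·(-1)^n + 1.
Apply T(0) = -7: A + 1 = -7 ⇒ A = -8.
So T(n) = 1 - 8 \left(-1\right)^{n}.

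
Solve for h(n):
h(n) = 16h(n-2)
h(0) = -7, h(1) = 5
Characteristic equation: x² - 16 = 0, which factors as (x - (-4))(x - (4)) = 0.
Roots r₁ = -4, r₂ = 4 (distinct).
General solution: h(n) = A·(-4)^n + B·(4)^n.
From h(0) = -7: A + B = -7.
From h(1) = 5: -4A + 4B = 5.
Solving: A = - \frac{33}{8}, B = - \frac{23}{8}.
So h(n) = - \frac{33 \left(-4\right)^{n}}{8} - \frac{23 \cdot 4^{n}}{8}.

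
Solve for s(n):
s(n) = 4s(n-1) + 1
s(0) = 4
First-order linear non-homogeneous.
Homogeneous solution: s_h(n) = A·(4)^n.
Try constant particular solution s_p = K: K = 4K + 1 ⇒ K = - \frac{1}{3}.
General: s(n) = A·(4)^n - \frac{1}{3}.
Apply s(0) = 4: A - \frac{1}{3} = 4 ⇒ A = \frac{13}{3}.
So s(n) = \frac{13 \cdot 4^{n}}{3} - \frac{1}{3}.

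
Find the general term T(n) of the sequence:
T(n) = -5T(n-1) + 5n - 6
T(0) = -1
First-order linear with linear forcing.
Homogeneous solution: T_h(n) = A·(-5)^n.
Try particular T_p(n) = pn + q. Substituting:
  pn + q = -5(p(n-1) + q) + 5n - 6.
Matching the n-coefficient: p = -5p + 5 ⇒ p = \frac{5}{6}.
Matching constants: q = 5p - 5q - 6 ⇒ q = - \frac{11}{36}.
General: T(n) = A·(-5)^n + \frac{5 n}{6} - \frac{11}{36}.
Apply T(0) = -1: A - \frac{11}{36} = -1 ⇒ A = - \frac{25}{36}.
So T(n) = - \frac{25 \left(-5\right)^{n}}{36} + \frac{5 n}{6} - \frac{11}{36}.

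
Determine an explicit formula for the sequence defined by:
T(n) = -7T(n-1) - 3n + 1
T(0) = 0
First-order linear with linear forcing.
Homogeneous solution: T_h(n) = A·(-7)^n.
Try particular T_p(n) = pn + q. Substituting:
  pn + q = -7(p(n-1) + q) - 3n + 1.
Matching the n-coefficient: p = -7p - 3 ⇒ p = - \frac{3}{8}.
Matching constants: q = 7p - 7q + 1 ⇒ q = - \frac{13}{64}.
General: T(n) = A·(-7)^n - \frac{3 n}{8} - \frac{13}{64}.
Apply T(0) = 0: A - \frac{13}{64} = 0 ⇒ A = \frac{13}{64}.
So T(n) = \frac{13 \left(-7\right)^{n}}{64} - \frac{3 n}{8} - \frac{13}{64}.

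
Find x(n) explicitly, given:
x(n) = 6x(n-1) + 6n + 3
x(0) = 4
First-order linear with linear forcing.
Homogeneous solution: x_h(n) = A·(6)^n.
Try particular x_p(n) = pn + q. Substituting:
  pn + q = 6(p(n-1) + q) + 6n + 3.
Matching the n-coefficient: p = 6p + 6 ⇒ p = - \frac{6}{5}.
Matching constants: q = -6p + 6q + 3 ⇒ q = - \frac{51}{25}.
General: x(n) = A·(6)^n - \frac{6 n}{5} - \frac{51}{25}.
Apply x(0) = 4: A - \frac{51}{25} = 4 ⇒ A = \frac{151}{25}.
So x(n) = \frac{151 \cdot 6^{n}}{25} - \frac{6 n}{5} - \frac{51}{25}.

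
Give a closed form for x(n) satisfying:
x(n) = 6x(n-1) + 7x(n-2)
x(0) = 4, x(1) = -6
Characteristic equation: x² - 6x - 7 = 0, which factors as (x - (7))(x - (-1)) = 0.
Roots r₁ = 7, r₂ = -1 (distinct).
General solution: x(n) = A·(7)^n + B·(-1)^n.
From x(0) = 4: A + B = 4.
From x(1) = -6: 7A - B = -6.
Solving: A = - \frac{1}{4}, B = \frac{17}{4}.
So x(n) = \frac{17 \left(-1\right)^{n}}{4} - \frac{7^{n}}{4}.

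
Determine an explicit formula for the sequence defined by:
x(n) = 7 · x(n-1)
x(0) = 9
Pure geometric recurrence with ratio 7.
By induction x(n) = x(0) · (7)^n = 9 \cdot 7^{n}.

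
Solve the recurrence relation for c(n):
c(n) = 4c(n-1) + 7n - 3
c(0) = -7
First-order linear with linear forcing.
Homogeneous solution: c_h(n) = A·(4)^n.
Try particular c_p(n) = pn + q. Substituting:
  pn + q = 4(p(n-1) + q) + 7n - 3.
Matching the n-coefficient: p = 4p + 7 ⇒ p = - \frac{7}{3}.
Matching constants: q = -4p + 4q - 3 ⇒ q = - \frac{19}{9}.
General: c(n) = A·(4)^n - \frac{7 n}{3} - \frac{19}{9}.
Apply c(0) = -7: A - \frac{19}{9} = -7 ⇒ A = - \frac{44}{9}.
So c(n) = - \frac{44 \cdot 4^{n}}{9} - \frac{7 n}{3} - \frac{19}{9}.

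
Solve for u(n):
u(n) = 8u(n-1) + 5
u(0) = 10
First-order linear non-homogeneous.
Homogeneous solution: u_h(n) = A·(8)^n.
Try constant particular solution u_p = K: K = 8K + 5 ⇒ K = - \frac{5}{7}.
General: u(n) = A·(8)^n - \frac{5}{7}.
Apply u(0) = 10: A - \frac{5}{7} = 10 ⇒ A = \frac{75}{7}.
So u(n) = \frac{75 \cdot 8^{n}}{7} - \frac{5}{7}.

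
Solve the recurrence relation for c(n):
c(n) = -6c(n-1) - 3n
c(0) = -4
First-order linear with linear forcing.
Homogeneous solution: c_h(n) = A·(-6)^n.
Try particular c_p(n) = pn + q. Substituting:
  pn + q = -6(p(n-1) + q) - 3n.
Matching the n-coefficient: p = -6p - 3 ⇒ p = - \frac{3}{7}.
Matching constants: q = 6p - 6q ⇒ q = - \frac{18}{49}.
General: c(n) = A·(-6)^n - \frac{3 n}{7} - \frac{18}{49}.
Apply c(0) = -4: A - \frac{18}{49} = -4 ⇒ A = - \frac{178}{49}.
So c(n) = - \frac{178 \left(-6\right)^{n}}{49} - \frac{3 n}{7} - \frac{18}{49}.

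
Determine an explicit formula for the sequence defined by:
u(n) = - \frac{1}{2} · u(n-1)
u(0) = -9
Pure geometric recurrence with ratio - \frac{1}{2}.
By induction u(n) = u(0) · (- \frac{1}{2})^n = - 9 \left(- \frac{1}{2}\right)^{n}.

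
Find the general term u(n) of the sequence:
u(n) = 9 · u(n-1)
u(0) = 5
Pure geometric recurrence with ratio 9.
By induction u(n) = u(0) · (9)^n = 5 \cdot 9^{n}.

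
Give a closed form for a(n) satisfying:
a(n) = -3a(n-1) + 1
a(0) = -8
First-order linear non-homogeneous.
Homogeneous solution: a_h(n) = A·(-3)^n.
Try constant particular solution a_p = K: K = -3K + 1 ⇒ K = \frac{1}{4}.
General: a(n) = A·(-3)^n + \frac{1}{4}.
Apply a(0) = -8: A + \frac{1}{4} = -8 ⇒ A = - \frac{33}{4}.
So a(n) = \frac{1}{4} - \frac{33 \left(-3\right)^{n}}{4}.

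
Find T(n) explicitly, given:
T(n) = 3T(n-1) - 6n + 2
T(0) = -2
First-order linear with linear forcing.
Homogeneous solution: T_h(n) = A·(3)^n.
Try particular T_p(n) = pn + q. Substituting:
  pn + q = 3(p(n-1) + q) - 6n + 2.
Matching the n-coefficient: p = 3p - 6 ⇒ p = 3.
Matching constants: q = -3p + 3q + 2 ⇒ q = \frac{7}{2}.
General: T(n) = A·(3)^n + 3 n + \frac{7}{2}.
Apply T(0) = -2: A + \frac{7}{2} = -2 ⇒ A = - \frac{11}{2}.
So T(n) = - \frac{11 \cdot 3^{n}}{2} + 3 n + \frac{7}{2}.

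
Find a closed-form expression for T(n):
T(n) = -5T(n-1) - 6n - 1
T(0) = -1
First-order linear with linear forcing.
Homogeneous solution: T_h(n) = A·(-5)^n.
Try particular T_p(n) = pn + q. Substituting:
  pn + q = -5(p(n-1) + q) - 6n - 1.
Matching the n-coefficient: p = -5p - 6 ⇒ p = -1.
Matching constants: q = 5p - 5q - 1 ⇒ q = -1.
General: T(n) = A·(-5)^n - n - 1.
Apply T(0) = -1: A - 1 = -1 ⇒ A = 0.
So T(n) = - n - 1.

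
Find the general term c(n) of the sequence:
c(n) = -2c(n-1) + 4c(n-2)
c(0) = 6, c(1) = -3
Characteristic equation: x² + 2x - 4 = 0.
Discriminant Δ = (-2)² + 4·(4) = 20.
Roots r₁,₂ = (-2 ± √20)/2, so r₁ = -1 + \sqrt{5}, r₂ = - \sqrt{5} - 1.
General solution: c(n) = A·r₁^n + B·r₂^n.
From the initial conditions, A + B = 6 and r₁A + r₂B = -3.
Since r₁ - r₂ = √20: A = (-3 - (6)r₂)/√20 = \frac{3 \sqrt{5}}{10} + 3, and B = 6 - A = 3 - \frac{3 \sqrt{5}}{10}.
So c(n) = \left(\frac{3 \sqrt{5}}{10} + 3\right)\left(-1 + \sqrt{5}\right)^n + \left(3 - \frac{3 \sqrt{5}}{10}\right)\left(- \sqrt{5} - 1\right)^n.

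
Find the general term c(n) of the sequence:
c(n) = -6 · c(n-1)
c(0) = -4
Pure geometric recurrence with ratio -6.
By induction c(n) = c(0) · (-6)^n = - 4 \left(-6\right)^{n}.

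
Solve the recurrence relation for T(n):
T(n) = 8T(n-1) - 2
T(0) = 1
First-order linear non-homogeneous.
Homogeneous solution: T_h(n) = A·(8)^n.
Try constant particular solution T_p = K: K = 8K - 2 ⇒ K = \frac{2}{7}.
General: T(n) = A·(8)^n + \frac{2}{7}.
Apply T(0) = 1: A + \frac{2}{7} = 1 ⇒ A = \frac{5}{7}.
So T(n) = \frac{5 \cdot 8^{n}}{7} + \frac{2}{7}.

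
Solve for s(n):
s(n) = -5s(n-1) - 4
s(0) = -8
First-order linear non-homogeneous.
Homogeneous solution: s_h(n) = A·(-5)^n.
Try constant particular solution s_p = K: K = -5K - 4 ⇒ K = - \frac{2}{3}.
General: s(n) = A·(-5)^n - \frac{2}{3}.
Apply s(0) = -8: A - \frac{2}{3} = -8 ⇒ A = - \frac{22}{3}.
So s(n) = - \frac{22 \left(-5\right)^{n}}{3} - \frac{2}{3}.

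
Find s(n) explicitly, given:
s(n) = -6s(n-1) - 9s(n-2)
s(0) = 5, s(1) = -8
Characteristic equation: x² + 6x + 9 = 0, which is (x - (-3))².
Repeated root r = -3.
General solution: s(n) = (A + Bn)·(-3)^n.
From s(0) = 5: A = 5.
From s(1) = -8: (A + B)·(-3) = -8 ⇒ B = - \frac{7}{3}.
So s(n) = \left(5 - \frac{7 n}{3}\right) \cdot (-3)^n.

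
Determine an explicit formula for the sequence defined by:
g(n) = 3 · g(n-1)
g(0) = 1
Pure geometric recurrence with ratio 3.
By induction g(n) = g(0) · (3)^n = 3^{n}.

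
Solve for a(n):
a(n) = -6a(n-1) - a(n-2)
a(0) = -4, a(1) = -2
Characteristic equation: x² + 6x + 1 = 0.
Discriminant Δ = (-6)² + 4·(-1) = 32.
Roots r₁,₂ = (-6 ± √32)/2, so r₁ = -3 + 2 \sqrt{2}, r₂ = -3 - 2 \sqrt{2}.
General solution: a(n) = A·r₁^n + B·r₂^n.
From the initial conditions, A + B = -4 and r₁A + r₂B = -2.
Since r₁ - r₂ = √32: A = (-2 - (-4)r₂)/√32 = - \frac{7 \sqrt{2}}{4} - 2, and B = -4 - A = -2 + \frac{7 \sqrt{2}}{4}.
So a(n) = \left(- \frac{7 \sqrt{2}}{4} - 2\right)\left(-3 + 2 \sqrt{2}\right)^n + \left(-2 + \frac{7 \sqrt{2}}{4}\right)\left(-3 - 2 \sqrt{2}\right)^n.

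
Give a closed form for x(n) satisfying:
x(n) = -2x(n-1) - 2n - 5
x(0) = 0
First-order linear with linear forcing.
Homogeneous solution: x_h(n) = A·(-2)^n.
Try particular x_p(n) = pn + q. Substituting:
  pn + q = -2(p(n-1) + q) - 2n - 5.
Matching the n-coefficient: p = -2p - 2 ⇒ p = - \frac{2}{3}.
Matching constants: q = 2p - 2q - 5 ⇒ q = - \frac{19}{9}.
General: x(n) = A·(-2)^n - \frac{2 n}{3} - \frac{19}{9}.
Apply x(0) = 0: A - \frac{19}{9} = 0 ⇒ A = \frac{19}{9}.
So x(n) = \frac{19 \left(-2\right)^{n}}{9} - \frac{2 n}{3} - \frac{19}{9}.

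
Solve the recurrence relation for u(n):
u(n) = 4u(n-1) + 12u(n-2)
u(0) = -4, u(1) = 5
Characteristic equation: x² - 4x - 12 = 0, which factors as (x - (6))(x - (-2)) = 0.
Roots r₁ = 6, r₂ = -2 (distinct).
General solution: u(n) = A·(6)^n + B·(-2)^n.
From u(0) = -4: A + B = -4.
From u(1) = 5: 6A - 2B = 5.
Solving: A = - \frac{3}{8}, B = - \frac{29}{8}.
So u(n) = - \frac{29 \left(-2\right)^{n}}{8} - \frac{3 \cdot 6^{n}}{8}.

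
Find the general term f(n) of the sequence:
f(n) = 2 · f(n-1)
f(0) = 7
Pure geometric recurrence with ratio 2.
By induction f(n) = f(0) · (2)^n = 7 \cdot 2^{n}.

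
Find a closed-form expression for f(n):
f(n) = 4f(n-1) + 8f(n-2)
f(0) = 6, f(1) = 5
Characteristic equation: x² - 4x - 8 = 0.
Discriminant Δ = (4)² + 4·(8) = 48.
Roots r₁,₂ = (4 ± √48)/2, so r₁ = 2 + 2 \sqrt{3}, r₂ = 2 - 2 \sqrt{3}.
General solution: f(n) = A·r₁^n + B·r₂^n.
From the initial conditions, A + B = 6 and r₁A + r₂B = 5.
Since r₁ - r₂ = √48: A = (5 - (6)r₂)/√48 = 3 - \frac{7 \sqrt{3}}{12}, and B = 6 - A = \frac{7 \sqrt{3}}{12} + 3.
So f(n) = \left(3 - \frac{7 \sqrt{3}}{12}\right)\left(2 + 2 \sqrt{3}\right)^n + \left(\frac{7 \sqrt{3}}{12} + 3\right)\left(2 - 2 \sqrt{3}\right)^n.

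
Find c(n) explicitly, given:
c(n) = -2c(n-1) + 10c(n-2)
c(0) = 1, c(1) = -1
Characteristic equation: x² + 2x - 10 = 0.
Discriminant Δ = (-2)² + 4·(10) = 44.
Roots r₁,₂ = (-2 ± √44)/2, so r₁ = -1 + \sqrt{11}, r₂ = - \sqrt{11} - 1.
General solution: c(n) = A·r₁^n + B·r₂^n.
From the initial conditions, A + B = 1 and r₁A + r₂B = -1.
Since r₁ - r₂ = √44: A = (-1 - (1)r₂)/√44 = \frac{1}{2}, and B = 1 - A = \frac{1}{2}.
So c(n) = \left(\frac{1}{2}\right)\left(-1 + \sqrt{11}\right)^n + \left(\frac{1}{2}\right)\left(- \sqrt{11} - 1\right)^n.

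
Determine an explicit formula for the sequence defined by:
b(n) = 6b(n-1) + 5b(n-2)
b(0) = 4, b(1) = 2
Characteristic equation: x² - 6x - 5 = 0.
Discriminant Δ = (6)² + 4·(5) = 56.
Roots r₁,₂ = (6 ± √56)/2, so r₁ = 3 + \sqrt{14}, r₂ = 3 - \sqrt{14}.
General solution: b(n) = A·r₁^n + B·r₂^n.
From the initial conditions, A + B = 4 and r₁A + r₂B = 2.
Since r₁ - r₂ = √56: A = (2 - (4)r₂)/√56 = 2 - \frac{5 \sqrt{14}}{14}, and B = 4 - A = \frac{5 \sqrt{14}}{14} + 2.
So b(n) = \left(2 - \frac{5 \sqrt{14}}{14}\right)\left(3 + \sqrt{14}\right)^n + \left(\frac{5 \sqrt{14}}{14} + 2\right)\left(3 - \sqrt{14}\right)^n.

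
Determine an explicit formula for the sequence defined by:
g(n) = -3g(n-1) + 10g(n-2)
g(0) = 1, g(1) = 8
Characteristic equation: x² + 3x - 10 = 0, which factors as (x - (2))(x - (-5)) = 0.
Roots r₁ = 2, r₂ = -5 (distinct).
General solution: g(n) = A·(2)^n + B·(-5)^n.
From g(0) = 1: A + B = 1.
From g(1) = 8: 2A - 5B = 8.
Solving: A = \frac{13}{7}, B = - \frac{6}{7}.
So g(n) = - \frac{6 \left(-5\right)^{n}}{7} + \frac{13 \cdot 2^{n}}{7}.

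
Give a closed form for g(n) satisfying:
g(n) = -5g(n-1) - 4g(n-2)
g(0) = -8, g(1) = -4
Characteristic equation: x² + 5x + 4 = 0, which factors as (x - (-1))(x - (-4)) = 0.
Roots r₁ = -1, r₂ = -4 (distinct).
General solution: g(n) = A·(-1)^n + B·(-4)^n.
From g(0) = -8: A + B = -8.
From g(1) = -4: -A - 4B = -4.
Solving: A = -12, B = 4.
So g(n) = - 12 \left(-1\right)^{n} + 4 \left(-4\right)^{n}.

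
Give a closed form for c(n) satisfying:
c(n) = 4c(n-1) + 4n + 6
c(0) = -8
First-order linear with linear forcing.
Homogeneous solution: c_h(n) = A·(4)^n.
Try particular c_p(n) = pn + q. Substituting:
  pn + q = 4(p(n-1) + q) + 4n + 6.
Matching the n-coefficient: p = 4p + 4 ⇒ p = - \frac{4}{3}.
Matching constants: q = -4p + 4q + 6 ⇒ q = - \frac{34}{9}.
General: c(n) = A·(4)^n - \frac{4 n}{3} - \frac{34}{9}.
Apply c(0) = -8: A - \frac{34}{9} = -8 ⇒ A = - \frac{38}{9}.
So c(n) = - \frac{38 \cdot 4^{n}}{9} - \frac{4 n}{3} - \frac{34}{9}.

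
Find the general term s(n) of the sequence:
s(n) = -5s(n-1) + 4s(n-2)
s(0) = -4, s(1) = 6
Characteristic equation: x² + 5x - 4 = 0.
Discriminant Δ = (-5)² + 4·(4) = 41.
Roots r₁,₂ = (-5 ± √41)/2, so r₁ = - \frac{5}{2} + \frac{\sqrt{41}}{2}, r₂ = - \frac{\sqrt{41}}{2} - \frac{5}{2}.
General solution: s(n) = A·r₁^n + B·r₂^n.
From the initial conditions, A + B = -4 and r₁A + r₂B = 6.
Since r₁ - r₂ = √41: A = (6 - (-4)r₂)/√41 = -2 - \frac{4 \sqrt{41}}{41}, and B = -4 - A = -2 + \frac{4 \sqrt{41}}{41}.
So s(n) = \left(-2 - \frac{4 \sqrt{41}}{41}\right)\left(- \frac{5}{2} + \frac{\sqrt{41}}{2}\right)^n + \left(-2 + \frac{4 \sqrt{41}}{41}\right)\left(- \frac{\sqrt{41}}{2} - \frac{5}{2}\right)^n.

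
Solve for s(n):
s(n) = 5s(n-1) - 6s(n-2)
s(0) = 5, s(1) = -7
Characteristic equation: x² - 5x + 6 = 0, which factors as (x - (2))(x - (3)) = 0.
Roots r₁ = 2, r₂ = 3 (distinct).
General solution: s(n) = A·(2)^n + B·(3)^n.
From s(0) = 5: A + B = 5.
From s(1) = -7: 2A + 3B = -7.
Solving: A = 22, B = -17.
So s(n) = 22 \cdot 2^{n} - 17 \cdot 3^{n}.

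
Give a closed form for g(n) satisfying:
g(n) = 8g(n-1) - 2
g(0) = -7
First-order linear non-homogeneous.
Homogeneous solution: g_h(n) = A·(8)^n.
Try constant particular solution g_p = K: K = 8K - 2 ⇒ K = \frac{2}{7}.
General: g(n) = A·(8)^n + \frac{2}{7}.
Apply g(0) = -7: A + \frac{2}{7} = -7 ⇒ A = - \frac{51}{7}.
So g(n) = \frac{2}{7} - \frac{51 \cdot 8^{n}}{7}.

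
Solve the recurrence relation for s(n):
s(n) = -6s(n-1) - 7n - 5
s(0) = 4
First-order linear with linear forcing.
Homogeneous solution: s_h(n) = A·(-6)^n.
Try particular s_p(n) = pn + q. Substituting:
  pn + q = -6(p(n-1) + q) - 7n - 5.
Matching the n-coefficient: p = -6p - 7 ⇒ p = -1.
Matching constants: q = 6p - 6q - 5 ⇒ q = - \frac{11}{7}.
General: s(n) = A·(-6)^n - n - \frac{11}{7}.
Apply s(0) = 4: A - \frac{11}{7} = 4 ⇒ A = \frac{39}{7}.
So s(n) = \frac{39 \left(-6\right)^{n}}{7} - n - \frac{11}{7}.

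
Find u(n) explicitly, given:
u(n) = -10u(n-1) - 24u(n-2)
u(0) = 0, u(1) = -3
Characteristic equation: x² + 10x + 24 = 0, which factors as (x - (-4))(x - (-6)) = 0.
Roots r₁ = -4, r₂ = -6 (distinct).
General solution: u(n) = A·(-4)^n + B·(-6)^n.
From u(0) = 0: A + B = 0.
From u(1) = -3: -4A - 6B = -3.
Solving: A = - \frac{3}{2}, B = \frac{3}{2}.
So u(n) = - \frac{3 \left(-4\right)^{n}}{2} + \frac{3 \left(-6\right)^{n}}{2}.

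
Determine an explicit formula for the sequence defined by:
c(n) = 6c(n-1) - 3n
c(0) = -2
First-order linear with linear forcing.
Homogeneous solution: c_h(n) = A·(6)^n.
Try particular c_p(n) = pn + q. Substituting:
  pn + q = 6(p(n-1) + q) - 3n.
Matching the n-coefficient: p = 6p - 3 ⇒ p = \frac{3}{5}.
Matching constants: q = -6p + 6q ⇒ q = \frac{18}{25}.
General: c(n) = A·(6)^n + \frac{3 n}{5} + \frac{18}{25}.
Apply c(0) = -2: A + \frac{18}{25} = -2 ⇒ A = - \frac{68}{25}.
So c(n) = - \frac{68 \cdot 6^{n}}{25} + \frac{3 n}{5} + \frac{18}{25}.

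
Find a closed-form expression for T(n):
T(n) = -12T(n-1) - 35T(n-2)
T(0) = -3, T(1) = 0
Characteristic equation: x² + 12x + 35 = 0, which factors as (x - (-5))(x - (-7)) = 0.
Roots r₁ = -5, r₂ = -7 (distinct).
General solution: T(n) = A·(-5)^n + B·(-7)^n.
From T(0) = -3: A + B = -3.
From T(1) = 0: -5A - 7B = 0.
Solving: A = - \frac{21}{2}, B = \frac{15}{2}.
So T(n) = - \frac{21 \left(-5\right)^{n}}{2} + \frac{15 \left(-7\right)^{n}}{2}.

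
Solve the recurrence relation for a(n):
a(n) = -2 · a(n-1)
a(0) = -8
Pure geometric recurrence with ratio -2.
By induction a(n) = a(0) · (-2)^n = - 8 \left(-2\right)^{n}.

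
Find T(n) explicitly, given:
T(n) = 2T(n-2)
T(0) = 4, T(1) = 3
Characteristic equation: x² - 2 = 0.
Discriminant Δ = (0)² + 4·(2) = 8.
Roots r₁,₂ = (0 ± √8)/2, so r₁ = \sqrt{2}, r₂ = - \sqrt{2}.
General solution: T(n) = A·r₁^n + B·r₂^n.
From the initial conditions, A + B = 4 and r₁A + r₂B = 3.
Since r₁ - r₂ = √8: A = (3 - (4)r₂)/√8 = \frac{3 \sqrt{2}}{4} + 2, and B = 4 - A = 2 - \frac{3 \sqrt{2}}{4}.
So T(n) = \left(\frac{3 \sqrt{2}}{4} + 2\right)\left(\sqrt{2}\right)^n + \left(2 - \frac{3 \sqrt{2}}{4}\right)\left(- \sqrt{2}\right)^n.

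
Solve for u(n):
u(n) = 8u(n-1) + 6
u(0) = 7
First-order linear non-homogeneous.
Homogeneous solution: u_h(n) = A·(8)^n.
Try constant particular solution u_p = K: K = 8K + 6 ⇒ K = - \frac{6}{7}.
General: u(n) = A·(8)^n - \frac{6}{7}.
Apply u(0) = 7: A - \frac{6}{7} = 7 ⇒ A = \frac{55}{7}.
So u(n) = \frac{55 \cdot 8^{n}}{7} - \frac{6}{7}.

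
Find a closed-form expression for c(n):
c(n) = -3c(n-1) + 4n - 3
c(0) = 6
First-order linear with linear forcing.
Homogeneous solution: c_h(n) = A·(-3)^n.
Try particular c_p(n) = pn + q. Substituting:
  pn + q = -3(p(n-1) + q) + 4n - 3.
Matching the n-coefficient: p = -3p + 4 ⇒ p = 1.
Matching constants: q = 3p - 3q - 3 ⇒ q = 0.
General: c(n) = A·(-3)^n + n + 0.
Apply c(0) = 6: A + 0 = 6 ⇒ A = 6.
So c(n) = 6 \left(-3\right)^{n} + n.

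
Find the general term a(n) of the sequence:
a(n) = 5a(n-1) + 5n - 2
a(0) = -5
First-order linear with linear forcing.
Homogeneous solution: a_h(n) = A·(5)^n.
Try particular a_p(n) = pn + q. Substituting:
  pn + q = 5(p(n-1) + q) + 5n - 2.
Matching the n-coefficient: p = 5p + 5 ⇒ p = - \frac{5}{4}.
Matching constants: q = -5p + 5q - 2 ⇒ q = - \frac{17}{16}.
General: a(n) = A·(5)^n - \frac{5 n}{4} - \frac{17}{16}.
Apply a(0) = -5: A - \frac{17}{16} = -5 ⇒ A = - \frac{63}{16}.
So a(n) = - \frac{63 \cdot 5^{n}}{16} - \frac{5 n}{4} - \frac{17}{16}.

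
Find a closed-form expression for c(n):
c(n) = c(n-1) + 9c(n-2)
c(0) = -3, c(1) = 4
Characteristic equation: x² - x - 9 = 0.
Discriminant Δ = (1)² + 4·(9) = 37.
Roots r₁,₂ = (1 ± √37)/2, so r₁ = \frac{1}{2} + \frac{\sqrt{37}}{2}, r₂ = \frac{1}{2} - \frac{\sqrt{37}}{2}.
General solution: c(n) = A·r₁^n + B·r₂^n.
From the initial conditions, A + B = -3 and r₁A + r₂B = 4.
Since r₁ - r₂ = √37: A = (4 - (-3)r₂)/√37 = - \frac{3}{2} + \frac{11 \sqrt{37}}{74}, and B = -3 - A = - \frac{3}{2} - \frac{11 \sqrt{37}}{74}.
So c(n) = \left(- \frac{3}{2} + \frac{11 \sqrt{37}}{74}\right)\left(\frac{1}{2} + \frac{\sqrt{37}}{2}\right)^n + \left(- \frac{3}{2} - \frac{11 \sqrt{37}}{74}\right)\left(\frac{1}{2} - \frac{\sqrt{37}}{2}\right)^n.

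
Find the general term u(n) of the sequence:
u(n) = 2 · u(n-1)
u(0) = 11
Pure geometric recurrence with ratio 2.
By induction u(n) = u(0) · (2)^n = 11 \cdot 2^{n}.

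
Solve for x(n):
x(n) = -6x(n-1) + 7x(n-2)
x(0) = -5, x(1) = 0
Characteristic equation: x² + 6x - 7 = 0, which factors as (x - (1))(x - (-7)) = 0.
Roots r₁ = 1, r₂ = -7 (distinct).
General solution: x(n) = A·(1)^n + B·(-7)^n.
From x(0) = -5: A + B = -5.
From x(1) = 0: A - 7B = 0.
Solving: A = - \frac{35}{8}, B = - \frac{5}{8}.
So x(n) = - \frac{5 \left(-7\right)^{n}}{8} - \frac{35}{8}.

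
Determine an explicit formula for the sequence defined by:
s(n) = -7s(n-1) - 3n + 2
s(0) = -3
First-order linear with linear forcing.
Homogeneous solution: s_h(n) = A·(-7)^n.
Try particular s_p(n) = pn + q. Substituting:
  pn + q = -7(p(n-1) + q) - 3n + 2.
Matching the n-coefficient: p = -7p - 3 ⇒ p = - \frac{3}{8}.
Matching constants: q = 7p - 7q + 2 ⇒ q = - \frac{5}{64}.
General: s(n) = A·(-7)^n - \frac{3 n}{8} - \frac{5}{64}.
Apply s(0) = -3: A - \frac{5}{64} = -3 ⇒ A = - \frac{187}{64}.
So s(n) = - \frac{187 \left(-7\right)^{n}}{64} - \frac{3 n}{8} - \frac{5}{64}.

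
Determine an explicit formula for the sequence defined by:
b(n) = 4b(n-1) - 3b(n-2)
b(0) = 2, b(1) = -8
Characteristic equation: x² - 4x + 3 = 0, which factors as (x - (1))(x - (3)) = 0.
Roots r₁ = 1, r₂ = 3 (distinct).
General solution: b(n) = A·(1)^n + B·(3)^n.
From b(0) = 2: A + B = 2.
From b(1) = -8: A + 3B = -8.
Solving: A = 7, B = -5.
So b(n) = 7 - 5 \cdot 3^{n}.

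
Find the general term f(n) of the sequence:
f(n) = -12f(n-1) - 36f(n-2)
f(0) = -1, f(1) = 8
Characteristic equation: x² + 12x + 36 = 0, which is (x - (-6))².
Repeated root r = -6.
General solution: f(n) = (A + Bn)·(-6)^n.
From f(0) = -1: A = -1.
From f(1) = 8: (A + B)·(-6) = 8 ⇒ B = - \frac{1}{3}.
So f(n) = \left(- \frac{n}{3} - 1\right) \cdot (-6)^n.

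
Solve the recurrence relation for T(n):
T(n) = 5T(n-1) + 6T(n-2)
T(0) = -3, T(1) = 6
Characteristic equation: x² - 5x - 6 = 0, which factors as (x - (-1))(x - (6)) = 0.
Roots r₁ = -1, r₂ = 6 (distinct).
General solution: T(n) = A·(-1)^n + B·(6)^n.
From T(0) = -3: A + B = -3.
From T(1) = 6: -A + 6B = 6.
Solving: A = - \frac{24}{7}, B = \frac{3}{7}.
So T(n) = - \frac{24 \left(-1\right)^{n}}{7} + \frac{3 \cdot 6^{n}}{7}.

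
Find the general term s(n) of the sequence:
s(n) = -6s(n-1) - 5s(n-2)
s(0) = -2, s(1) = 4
Characteristic equation: x² + 6x + 5 = 0, which factors as (x - (-5))(x - (-1)) = 0.
Roots r₁ = -5, r₂ = -1 (distinct).
General solution: s(n) = A·(-5)^n + B·(-1)^n.
From s(0) = -2: A + B = -2.
From s(1) = 4: -5A - B = 4.
Solving: A = - \frac{1}{2}, B = - \frac{3}{2}.
So s(n) = - \frac{3 \left(-1\right)^{n}}{2} - \frac{\left(-5\right)^{n}}{2}.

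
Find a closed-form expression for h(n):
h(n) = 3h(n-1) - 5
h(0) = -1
First-order linear non-homogeneous.
Homogeneous solution: h_h(n) = A·(3)^n.
Try constant particular solution h_p = K: K = 3K - 5 ⇒ K = \frac{5}{2}.
General: h(n) = A·(3)^n + \frac{5}{2}.
Apply h(0) = -1: A + \frac{5}{2} = -1 ⇒ A = - \frac{7}{2}.
So h(n) = \frac{5}{2} - \frac{7 \cdot 3^{n}}{2}.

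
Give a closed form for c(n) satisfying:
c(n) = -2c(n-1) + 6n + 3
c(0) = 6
First-order linear with linear forcing.
Homogeneous solution: c_h(n) = A·(-2)^n.
Try particular c_p(n) = pn + q. Substituting:
  pn + q = -2(p(n-1) + q) + 6n + 3.
Matching the n-coefficient: p = -2p + 6 ⇒ p = 2.
Matching constants: q = 2p - 2q + 3 ⇒ q = \frac{7}{3}.
General: c(n) = A·(-2)^n + 2 n + \frac{7}{3}.
Apply c(0) = 6: A + \frac{7}{3} = 6 ⇒ A = \frac{11}{3}.
So c(n) = \frac{11 \left(-2\right)^{n}}{3} + 2 n + \frac{7}{3}.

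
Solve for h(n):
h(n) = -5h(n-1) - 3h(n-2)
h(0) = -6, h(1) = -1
Characteristic equation: x² + 5x + 3 = 0.
Discriminant Δ = (-5)² + 4·(-3) = 13.
Roots r₁,₂ = (-5 ± √13)/2, so r₁ = - \frac{5}{2} + \frac{\sqrt{13}}{2}, r₂ = - \frac{5}{2} - \frac{\sqrt{13}}{2}.
General solution: h(n) = A·r₁^n + B·r₂^n.
From the initial conditions, A + B = -6 and r₁A + r₂B = -1.
Since r₁ - r₂ = √13: A = (-1 - (-6)r₂)/√13 = - \frac{16 \sqrt{13}}{13} - 3, and B = -6 - A = -3 + \frac{16 \sqrt{13}}{13}.
So h(n) = \left(- \frac{16 \sqrt{13}}{13} - 3\right)\left(- \frac{5}{2} + \frac{\sqrt{13}}{2}\right)^n + \left(-3 + \frac{16 \sqrt{13}}{13}\right)\left(- \frac{5}{2} - \frac{\sqrt{13}}{2}\right)^n.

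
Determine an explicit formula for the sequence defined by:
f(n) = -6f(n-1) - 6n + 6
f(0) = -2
First-order linear with linear forcing.
Homogeneous solution: f_h(n) = A·(-6)^n.
Try particular f_p(n) = pn + q. Substituting:
  pn + q = -6(p(n-1) + q) - 6n + 6.
Matching the n-coefficient: p = -6p - 6 ⇒ p = - \frac{6}{7}.
Matching constants: q = 6p - 6q + 6 ⇒ q = \frac{6}{49}.
General: f(n) = A·(-6)^n - \frac{6 n}{7} + \frac{6}{49}.
Apply f(0) = -2: A + \frac{6}{49} = -2 ⇒ A = - \frac{104}{49}.
So f(n) = - \frac{104 \left(-6\right)^{n}}{49} - \frac{6 n}{7} + \frac{6}{49}.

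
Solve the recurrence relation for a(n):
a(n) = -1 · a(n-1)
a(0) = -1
Pure geometric recurrence with ratio -1.
By induction a(n) = a(0) · (-1)^n = - \left(-1\right)^{n}.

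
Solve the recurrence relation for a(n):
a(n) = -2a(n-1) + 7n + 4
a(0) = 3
First-order linear with linear forcing.
Homogeneous solution: a_h(n) = A·(-2)^n.
Try particular a_p(n) = pn + q. Substituting:
  pn + q = -2(p(n-1) + q) + 7n + 4.
Matching the n-coefficient: p = -2p + 7 ⇒ p = \frac{7}{3}.
Matching constants: q = 2p - 2q + 4 ⇒ q = \frac{26}{9}.
General: a(n) = A·(-2)^n + \frac{7 n}{3} + \frac{26}{9}.
Apply a(0) = 3: A + \frac{26}{9} = 3 ⇒ A = \frac{1}{9}.
So a(n) = \frac{\left(-2\right)^{n}}{9} + \frac{7 n}{3} + \frac{26}{9}.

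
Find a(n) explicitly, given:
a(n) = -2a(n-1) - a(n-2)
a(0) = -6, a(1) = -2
Characteristic equation: x² + 2x + 1 = 0, which is (x - (-1))².
Repeated root r = -1.
General solution: a(n) = (A + Bn)·(-1)^n.
From a(0) = -6: A = -6.
From a(1) = -2: (A + B)·(-1) = -2 ⇒ B = 8.
So a(n) = \left(8 n - 6\right) \cdot (-1)^n.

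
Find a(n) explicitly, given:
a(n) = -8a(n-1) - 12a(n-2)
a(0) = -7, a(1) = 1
Characteristic equation: x² + 8x + 12 = 0, which factors as (x - (-6))(x - (-2)) = 0.
Roots r₁ = -6, r₂ = -2 (distinct).
General solution: a(n) = A·(-6)^n + B·(-2)^n.
From a(0) = -7: A + B = -7.
From a(1) = 1: -6A - 2B = 1.
Solving: A = \frac{13}{4}, B = - \frac{41}{4}.
So a(n) = - \frac{41 \left(-2\right)^{n}}{4} + \frac{13 \left(-6\right)^{n}}{4}.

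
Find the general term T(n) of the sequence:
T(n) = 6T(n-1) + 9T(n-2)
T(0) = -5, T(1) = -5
Characteristic equation: x² - 6x - 9 = 0.
Discriminant Δ = (6)² + 4·(9) = 72.
Roots r₁,₂ = (6 ± √72)/2, so r₁ = 3 + 3 \sqrt{2}, r₂ = 3 - 3 \sqrt{2}.
General solution: T(n) = A·r₁^n + B·r₂^n.
From the initial conditions, A + B = -5 and r₁A + r₂B = -5.
Since r₁ - r₂ = √72: A = (-5 - (-5)r₂)/√72 = - \frac{5}{2} + \frac{5 \sqrt{2}}{6}, and B = -5 - A = - \frac{5}{2} - \frac{5 \sqrt{2}}{6}.
So T(n) = \left(- \frac{5}{2} + \frac{5 \sqrt{2}}{6}\right)\left(3 + 3 \sqrt{2}\right)^n + \left(- \frac{5}{2} - \frac{5 \sqrt{2}}{6}\right)\left(3 - 3 \sqrt{2}\right)^n.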